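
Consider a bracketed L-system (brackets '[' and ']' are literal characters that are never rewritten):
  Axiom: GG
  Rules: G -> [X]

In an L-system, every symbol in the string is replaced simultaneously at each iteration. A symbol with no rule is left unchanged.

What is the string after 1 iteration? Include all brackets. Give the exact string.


Answer: [X][X]

Derivation:
Step 0: GG
Step 1: [X][X]


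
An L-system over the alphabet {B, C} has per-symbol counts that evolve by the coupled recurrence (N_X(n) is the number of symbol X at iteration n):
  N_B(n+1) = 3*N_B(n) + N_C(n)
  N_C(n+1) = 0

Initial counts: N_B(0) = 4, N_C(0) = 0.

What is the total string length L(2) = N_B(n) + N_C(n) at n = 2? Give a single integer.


Step 0: N_B=4, N_C=0, L=4
Step 1: N_B=12, N_C=0, L=12
Step 2: N_B=36, N_C=0, L=36

Answer: 36


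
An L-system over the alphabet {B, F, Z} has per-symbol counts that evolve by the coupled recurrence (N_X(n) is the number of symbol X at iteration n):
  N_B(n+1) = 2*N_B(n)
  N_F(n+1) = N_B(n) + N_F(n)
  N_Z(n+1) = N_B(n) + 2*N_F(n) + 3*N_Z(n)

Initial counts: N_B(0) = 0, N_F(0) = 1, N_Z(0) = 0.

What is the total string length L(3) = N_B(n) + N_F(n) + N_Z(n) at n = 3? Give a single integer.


Step 0: N_B=0, N_F=1, N_Z=0, L=1
Step 1: N_B=0, N_F=1, N_Z=2, L=3
Step 2: N_B=0, N_F=1, N_Z=8, L=9
Step 3: N_B=0, N_F=1, N_Z=26, L=27

Answer: 27


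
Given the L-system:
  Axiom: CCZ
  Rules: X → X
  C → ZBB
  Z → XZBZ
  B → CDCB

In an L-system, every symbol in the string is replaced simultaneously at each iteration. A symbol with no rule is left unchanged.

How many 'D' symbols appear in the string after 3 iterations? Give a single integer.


Step 0: CCZ  (0 'D')
Step 1: ZBBZBBXZBZ  (0 'D')
Step 2: XZBZCDCBCDCBXZBZCDCBCDCBXXZBZCDCBXZBZ  (5 'D')
Step 3: XXZBZCDCBXZBZZBBDZBBCDCBZBBDZBBCDCBXXZBZCDCBXZBZZBBDZBBCDCBZBBDZBBCDCBXXXZBZCDCBXZBZZBBDZBBCDCBXXZBZCDCBXZBZ  (14 'D')

Answer: 14


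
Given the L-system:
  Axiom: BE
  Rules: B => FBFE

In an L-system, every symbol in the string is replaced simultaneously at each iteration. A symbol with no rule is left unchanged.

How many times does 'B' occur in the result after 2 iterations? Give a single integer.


Answer: 1

Derivation:
Step 0: BE  (1 'B')
Step 1: FBFEE  (1 'B')
Step 2: FFBFEFEE  (1 'B')


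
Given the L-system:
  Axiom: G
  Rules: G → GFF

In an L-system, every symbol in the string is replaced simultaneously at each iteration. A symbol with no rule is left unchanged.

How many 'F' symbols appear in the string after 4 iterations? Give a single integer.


Answer: 8

Derivation:
Step 0: G  (0 'F')
Step 1: GFF  (2 'F')
Step 2: GFFFF  (4 'F')
Step 3: GFFFFFF  (6 'F')
Step 4: GFFFFFFFF  (8 'F')


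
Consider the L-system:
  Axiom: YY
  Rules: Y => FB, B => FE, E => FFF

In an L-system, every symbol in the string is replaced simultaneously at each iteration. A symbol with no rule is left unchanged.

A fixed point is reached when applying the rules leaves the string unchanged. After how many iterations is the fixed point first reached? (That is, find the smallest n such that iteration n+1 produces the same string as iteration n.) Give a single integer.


Answer: 3

Derivation:
Step 0: YY
Step 1: FBFB
Step 2: FFEFFE
Step 3: FFFFFFFFFF
Step 4: FFFFFFFFFF  (unchanged — fixed point at step 3)


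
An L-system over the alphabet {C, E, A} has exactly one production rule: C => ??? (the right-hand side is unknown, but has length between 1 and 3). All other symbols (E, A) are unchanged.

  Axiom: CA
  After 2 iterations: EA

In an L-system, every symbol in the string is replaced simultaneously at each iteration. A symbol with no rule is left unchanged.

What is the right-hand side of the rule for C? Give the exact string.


Answer: E

Derivation:
Trying C => E:
  Step 0: CA
  Step 1: EA
  Step 2: EA
Matches the given result.


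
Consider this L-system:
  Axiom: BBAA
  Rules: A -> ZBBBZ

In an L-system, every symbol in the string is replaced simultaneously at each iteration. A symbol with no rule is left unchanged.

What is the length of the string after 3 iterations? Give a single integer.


Answer: 12

Derivation:
Step 0: length = 4
Step 1: length = 12
Step 2: length = 12
Step 3: length = 12


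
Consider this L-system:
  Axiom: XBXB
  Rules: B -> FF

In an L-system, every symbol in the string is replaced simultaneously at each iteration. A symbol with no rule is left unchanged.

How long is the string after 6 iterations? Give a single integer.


Step 0: length = 4
Step 1: length = 6
Step 2: length = 6
Step 3: length = 6
Step 4: length = 6
Step 5: length = 6
Step 6: length = 6

Answer: 6


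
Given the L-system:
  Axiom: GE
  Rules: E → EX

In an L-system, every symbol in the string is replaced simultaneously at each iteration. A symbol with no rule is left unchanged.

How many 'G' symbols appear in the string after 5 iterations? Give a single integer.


Step 0: GE  (1 'G')
Step 1: GEX  (1 'G')
Step 2: GEXX  (1 'G')
Step 3: GEXXX  (1 'G')
Step 4: GEXXXX  (1 'G')
Step 5: GEXXXXX  (1 'G')

Answer: 1


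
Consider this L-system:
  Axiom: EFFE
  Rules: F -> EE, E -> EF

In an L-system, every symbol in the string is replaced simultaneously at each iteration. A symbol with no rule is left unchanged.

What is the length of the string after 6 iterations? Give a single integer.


Step 0: length = 4
Step 1: length = 8
Step 2: length = 16
Step 3: length = 32
Step 4: length = 64
Step 5: length = 128
Step 6: length = 256

Answer: 256


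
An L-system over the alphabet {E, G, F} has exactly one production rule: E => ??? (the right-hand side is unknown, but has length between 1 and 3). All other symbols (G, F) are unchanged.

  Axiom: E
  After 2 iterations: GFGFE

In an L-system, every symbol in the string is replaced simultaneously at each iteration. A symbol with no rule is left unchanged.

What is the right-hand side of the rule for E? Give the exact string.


Trying E => GFE:
  Step 0: E
  Step 1: GFE
  Step 2: GFGFE
Matches the given result.

Answer: GFE


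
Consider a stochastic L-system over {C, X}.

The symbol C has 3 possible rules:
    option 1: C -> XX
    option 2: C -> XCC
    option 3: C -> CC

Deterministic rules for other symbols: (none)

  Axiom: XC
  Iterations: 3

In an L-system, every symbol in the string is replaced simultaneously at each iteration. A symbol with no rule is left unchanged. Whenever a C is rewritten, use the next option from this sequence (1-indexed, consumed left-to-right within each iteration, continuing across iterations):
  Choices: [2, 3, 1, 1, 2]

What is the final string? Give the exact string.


Step 0: XC
Step 1: XXCC  (used choices [2])
Step 2: XXCCXX  (used choices [3, 1])
Step 3: XXXXXCCXX  (used choices [1, 2])

Answer: XXXXXCCXX


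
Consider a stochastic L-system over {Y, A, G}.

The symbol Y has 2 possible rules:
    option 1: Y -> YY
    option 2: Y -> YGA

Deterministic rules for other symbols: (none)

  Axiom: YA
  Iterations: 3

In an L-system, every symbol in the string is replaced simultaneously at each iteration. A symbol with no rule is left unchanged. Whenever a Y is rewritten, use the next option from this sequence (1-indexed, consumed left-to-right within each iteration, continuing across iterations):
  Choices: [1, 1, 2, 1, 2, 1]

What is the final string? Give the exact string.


Answer: YYYGAYYGAA

Derivation:
Step 0: YA
Step 1: YYA  (used choices [1])
Step 2: YYYGAA  (used choices [1, 2])
Step 3: YYYGAYYGAA  (used choices [1, 2, 1])


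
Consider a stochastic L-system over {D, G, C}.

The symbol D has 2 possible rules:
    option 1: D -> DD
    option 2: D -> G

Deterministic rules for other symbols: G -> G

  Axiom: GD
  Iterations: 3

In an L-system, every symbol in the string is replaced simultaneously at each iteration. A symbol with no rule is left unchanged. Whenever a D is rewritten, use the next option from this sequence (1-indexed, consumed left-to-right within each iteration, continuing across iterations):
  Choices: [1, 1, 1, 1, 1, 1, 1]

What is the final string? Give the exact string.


Answer: GDDDDDDDD

Derivation:
Step 0: GD
Step 1: GDD  (used choices [1])
Step 2: GDDDD  (used choices [1, 1])
Step 3: GDDDDDDDD  (used choices [1, 1, 1, 1])


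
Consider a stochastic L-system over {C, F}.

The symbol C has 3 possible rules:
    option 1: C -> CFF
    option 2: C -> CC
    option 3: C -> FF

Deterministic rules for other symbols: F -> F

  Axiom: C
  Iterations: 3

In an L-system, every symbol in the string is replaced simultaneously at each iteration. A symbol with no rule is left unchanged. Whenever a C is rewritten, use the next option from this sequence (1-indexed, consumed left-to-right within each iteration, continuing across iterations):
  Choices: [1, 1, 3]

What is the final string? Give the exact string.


Step 0: C
Step 1: CFF  (used choices [1])
Step 2: CFFFF  (used choices [1])
Step 3: FFFFFF  (used choices [3])

Answer: FFFFFF


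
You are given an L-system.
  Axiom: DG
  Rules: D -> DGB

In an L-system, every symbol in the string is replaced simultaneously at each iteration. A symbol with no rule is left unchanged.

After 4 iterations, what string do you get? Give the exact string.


Answer: DGBGBGBGBG

Derivation:
Step 0: DG
Step 1: DGBG
Step 2: DGBGBG
Step 3: DGBGBGBG
Step 4: DGBGBGBGBG


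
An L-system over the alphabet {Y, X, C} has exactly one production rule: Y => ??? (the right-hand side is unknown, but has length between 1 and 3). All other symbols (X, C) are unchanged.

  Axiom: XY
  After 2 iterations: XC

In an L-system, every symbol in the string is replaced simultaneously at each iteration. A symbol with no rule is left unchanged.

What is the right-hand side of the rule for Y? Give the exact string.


Trying Y => C:
  Step 0: XY
  Step 1: XC
  Step 2: XC
Matches the given result.

Answer: C


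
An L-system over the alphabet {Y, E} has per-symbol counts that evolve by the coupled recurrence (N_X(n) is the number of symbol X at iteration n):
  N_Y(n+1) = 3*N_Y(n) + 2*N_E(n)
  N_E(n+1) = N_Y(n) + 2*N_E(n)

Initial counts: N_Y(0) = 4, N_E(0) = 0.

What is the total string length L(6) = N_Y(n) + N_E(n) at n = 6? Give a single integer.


Answer: 16384

Derivation:
Step 0: N_Y=4, N_E=0, L=4
Step 1: N_Y=12, N_E=4, L=16
Step 2: N_Y=44, N_E=20, L=64
Step 3: N_Y=172, N_E=84, L=256
Step 4: N_Y=684, N_E=340, L=1024
Step 5: N_Y=2732, N_E=1364, L=4096
Step 6: N_Y=10924, N_E=5460, L=16384


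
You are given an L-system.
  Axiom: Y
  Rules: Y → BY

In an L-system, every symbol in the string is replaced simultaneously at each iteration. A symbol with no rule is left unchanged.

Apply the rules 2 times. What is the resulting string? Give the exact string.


Answer: BBY

Derivation:
Step 0: Y
Step 1: BY
Step 2: BBY


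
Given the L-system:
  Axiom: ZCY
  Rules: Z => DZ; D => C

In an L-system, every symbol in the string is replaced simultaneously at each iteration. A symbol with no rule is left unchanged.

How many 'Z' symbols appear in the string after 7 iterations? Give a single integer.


Answer: 1

Derivation:
Step 0: ZCY  (1 'Z')
Step 1: DZCY  (1 'Z')
Step 2: CDZCY  (1 'Z')
Step 3: CCDZCY  (1 'Z')
Step 4: CCCDZCY  (1 'Z')
Step 5: CCCCDZCY  (1 'Z')
Step 6: CCCCCDZCY  (1 'Z')
Step 7: CCCCCCDZCY  (1 'Z')


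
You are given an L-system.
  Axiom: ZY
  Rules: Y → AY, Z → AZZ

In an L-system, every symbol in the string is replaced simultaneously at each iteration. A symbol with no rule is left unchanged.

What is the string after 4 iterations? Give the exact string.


Answer: AAAAZZAZZAAZZAZZAAAZZAZZAAZZAZZAAAAY

Derivation:
Step 0: ZY
Step 1: AZZAY
Step 2: AAZZAZZAAY
Step 3: AAAZZAZZAAZZAZZAAAY
Step 4: AAAAZZAZZAAZZAZZAAAZZAZZAAZZAZZAAAAY


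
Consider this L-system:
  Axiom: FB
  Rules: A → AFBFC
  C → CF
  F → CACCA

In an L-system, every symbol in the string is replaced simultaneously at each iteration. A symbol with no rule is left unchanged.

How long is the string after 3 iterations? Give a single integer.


Step 0: length = 2
Step 1: length = 6
Step 2: length = 17
Step 3: length = 58

Answer: 58


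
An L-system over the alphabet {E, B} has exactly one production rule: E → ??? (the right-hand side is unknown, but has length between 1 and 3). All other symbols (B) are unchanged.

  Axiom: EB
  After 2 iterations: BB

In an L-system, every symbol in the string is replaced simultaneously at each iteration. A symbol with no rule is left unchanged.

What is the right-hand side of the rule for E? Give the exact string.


Answer: B

Derivation:
Trying E → B:
  Step 0: EB
  Step 1: BB
  Step 2: BB
Matches the given result.


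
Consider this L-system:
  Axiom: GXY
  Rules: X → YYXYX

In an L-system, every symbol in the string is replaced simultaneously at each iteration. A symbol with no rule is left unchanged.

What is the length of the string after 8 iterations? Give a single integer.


Step 0: length = 3
Step 1: length = 7
Step 2: length = 15
Step 3: length = 31
Step 4: length = 63
Step 5: length = 127
Step 6: length = 255
Step 7: length = 511
Step 8: length = 1023

Answer: 1023


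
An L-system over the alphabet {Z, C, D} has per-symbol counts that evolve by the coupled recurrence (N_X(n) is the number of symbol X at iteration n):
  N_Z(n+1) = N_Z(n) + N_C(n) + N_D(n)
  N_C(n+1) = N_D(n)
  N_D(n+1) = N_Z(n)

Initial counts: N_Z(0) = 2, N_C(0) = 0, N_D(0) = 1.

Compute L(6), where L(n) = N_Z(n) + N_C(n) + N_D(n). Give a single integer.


Answer: 125

Derivation:
Step 0: N_Z=2, N_C=0, N_D=1, L=3
Step 1: N_Z=3, N_C=1, N_D=2, L=6
Step 2: N_Z=6, N_C=2, N_D=3, L=11
Step 3: N_Z=11, N_C=3, N_D=6, L=20
Step 4: N_Z=20, N_C=6, N_D=11, L=37
Step 5: N_Z=37, N_C=11, N_D=20, L=68
Step 6: N_Z=68, N_C=20, N_D=37, L=125


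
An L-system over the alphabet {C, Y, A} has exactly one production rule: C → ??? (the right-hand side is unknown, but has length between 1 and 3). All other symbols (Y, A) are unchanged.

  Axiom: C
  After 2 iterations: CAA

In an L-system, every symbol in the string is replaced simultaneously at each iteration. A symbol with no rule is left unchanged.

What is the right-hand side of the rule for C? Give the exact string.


Trying C → CA:
  Step 0: C
  Step 1: CA
  Step 2: CAA
Matches the given result.

Answer: CA


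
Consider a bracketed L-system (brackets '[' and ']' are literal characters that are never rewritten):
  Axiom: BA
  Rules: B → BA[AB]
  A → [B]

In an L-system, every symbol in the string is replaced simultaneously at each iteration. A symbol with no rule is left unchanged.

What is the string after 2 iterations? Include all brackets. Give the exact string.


Answer: BA[AB][B][[B]BA[AB]][BA[AB]]

Derivation:
Step 0: BA
Step 1: BA[AB][B]
Step 2: BA[AB][B][[B]BA[AB]][BA[AB]]


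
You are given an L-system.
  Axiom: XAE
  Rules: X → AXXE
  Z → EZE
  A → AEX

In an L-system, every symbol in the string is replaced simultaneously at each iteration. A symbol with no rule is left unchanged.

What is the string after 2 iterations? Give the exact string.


Answer: AEXAXXEAXXEEAEXEAXXEE

Derivation:
Step 0: XAE
Step 1: AXXEAEXE
Step 2: AEXAXXEAXXEEAEXEAXXEE


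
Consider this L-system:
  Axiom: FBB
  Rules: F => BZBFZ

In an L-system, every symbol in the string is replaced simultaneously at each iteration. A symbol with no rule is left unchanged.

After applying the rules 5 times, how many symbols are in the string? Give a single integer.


Step 0: length = 3
Step 1: length = 7
Step 2: length = 11
Step 3: length = 15
Step 4: length = 19
Step 5: length = 23

Answer: 23


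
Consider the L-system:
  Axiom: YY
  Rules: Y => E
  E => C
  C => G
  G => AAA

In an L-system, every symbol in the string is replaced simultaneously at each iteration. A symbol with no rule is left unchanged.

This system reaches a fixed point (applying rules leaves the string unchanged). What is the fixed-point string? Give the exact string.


Step 0: YY
Step 1: EE
Step 2: CC
Step 3: GG
Step 4: AAAAAA
Step 5: AAAAAA  (unchanged — fixed point at step 4)

Answer: AAAAAA


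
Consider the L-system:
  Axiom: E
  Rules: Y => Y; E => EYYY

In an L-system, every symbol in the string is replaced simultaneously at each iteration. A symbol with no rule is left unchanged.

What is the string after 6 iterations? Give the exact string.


Answer: EYYYYYYYYYYYYYYYYYY

Derivation:
Step 0: E
Step 1: EYYY
Step 2: EYYYYYY
Step 3: EYYYYYYYYY
Step 4: EYYYYYYYYYYYY
Step 5: EYYYYYYYYYYYYYYY
Step 6: EYYYYYYYYYYYYYYYYYY


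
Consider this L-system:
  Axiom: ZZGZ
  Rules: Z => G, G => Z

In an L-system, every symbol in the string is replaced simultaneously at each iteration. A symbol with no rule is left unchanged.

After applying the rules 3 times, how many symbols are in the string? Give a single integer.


Answer: 4

Derivation:
Step 0: length = 4
Step 1: length = 4
Step 2: length = 4
Step 3: length = 4


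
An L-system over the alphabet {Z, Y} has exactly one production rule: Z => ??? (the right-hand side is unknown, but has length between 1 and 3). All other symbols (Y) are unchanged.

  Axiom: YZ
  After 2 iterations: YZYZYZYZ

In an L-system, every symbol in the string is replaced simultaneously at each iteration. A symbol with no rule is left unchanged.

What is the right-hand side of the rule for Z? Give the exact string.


Trying Z => ZYZ:
  Step 0: YZ
  Step 1: YZYZ
  Step 2: YZYZYZYZ
Matches the given result.

Answer: ZYZ


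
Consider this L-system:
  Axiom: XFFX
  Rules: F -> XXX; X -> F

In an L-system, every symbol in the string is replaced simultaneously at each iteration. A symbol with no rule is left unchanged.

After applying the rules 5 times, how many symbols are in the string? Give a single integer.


Answer: 72

Derivation:
Step 0: length = 4
Step 1: length = 8
Step 2: length = 12
Step 3: length = 24
Step 4: length = 36
Step 5: length = 72


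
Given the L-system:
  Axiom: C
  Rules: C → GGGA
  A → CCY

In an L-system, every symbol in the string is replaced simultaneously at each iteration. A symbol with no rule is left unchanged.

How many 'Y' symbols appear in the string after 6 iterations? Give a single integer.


Step 0: C  (0 'Y')
Step 1: GGGA  (0 'Y')
Step 2: GGGCCY  (1 'Y')
Step 3: GGGGGGAGGGAY  (1 'Y')
Step 4: GGGGGGCCYGGGCCYY  (3 'Y')
Step 5: GGGGGGGGGAGGGAYGGGGGGAGGGAYY  (3 'Y')
Step 6: GGGGGGGGGCCYGGGCCYYGGGGGGCCYGGGCCYYY  (7 'Y')

Answer: 7


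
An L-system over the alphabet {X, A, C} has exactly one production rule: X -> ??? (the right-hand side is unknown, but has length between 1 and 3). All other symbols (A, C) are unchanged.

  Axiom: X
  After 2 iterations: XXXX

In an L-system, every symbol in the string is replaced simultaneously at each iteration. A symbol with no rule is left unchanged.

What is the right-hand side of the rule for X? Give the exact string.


Answer: XX

Derivation:
Trying X -> XX:
  Step 0: X
  Step 1: XX
  Step 2: XXXX
Matches the given result.


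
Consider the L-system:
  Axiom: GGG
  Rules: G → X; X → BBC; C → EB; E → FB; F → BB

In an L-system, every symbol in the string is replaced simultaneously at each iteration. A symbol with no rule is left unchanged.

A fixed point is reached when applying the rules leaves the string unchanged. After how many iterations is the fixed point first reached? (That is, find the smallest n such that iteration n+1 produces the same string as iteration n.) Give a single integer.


Step 0: GGG
Step 1: XXX
Step 2: BBCBBCBBC
Step 3: BBEBBBEBBBEB
Step 4: BBFBBBBFBBBBFBB
Step 5: BBBBBBBBBBBBBBBBBB
Step 6: BBBBBBBBBBBBBBBBBB  (unchanged — fixed point at step 5)

Answer: 5


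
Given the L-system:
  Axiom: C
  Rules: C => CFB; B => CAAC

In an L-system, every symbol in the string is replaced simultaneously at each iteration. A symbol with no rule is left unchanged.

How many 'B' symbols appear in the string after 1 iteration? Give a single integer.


Answer: 1

Derivation:
Step 0: C  (0 'B')
Step 1: CFB  (1 'B')


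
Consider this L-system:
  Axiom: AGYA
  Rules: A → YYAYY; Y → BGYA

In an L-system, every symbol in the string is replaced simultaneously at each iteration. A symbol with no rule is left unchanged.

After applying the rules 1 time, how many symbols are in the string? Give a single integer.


Step 0: length = 4
Step 1: length = 15

Answer: 15


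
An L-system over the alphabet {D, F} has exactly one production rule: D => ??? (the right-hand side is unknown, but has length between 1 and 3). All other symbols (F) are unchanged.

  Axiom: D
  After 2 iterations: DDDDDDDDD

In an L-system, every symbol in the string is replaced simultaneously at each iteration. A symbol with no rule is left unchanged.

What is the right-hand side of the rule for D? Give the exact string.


Trying D => DDD:
  Step 0: D
  Step 1: DDD
  Step 2: DDDDDDDDD
Matches the given result.

Answer: DDD


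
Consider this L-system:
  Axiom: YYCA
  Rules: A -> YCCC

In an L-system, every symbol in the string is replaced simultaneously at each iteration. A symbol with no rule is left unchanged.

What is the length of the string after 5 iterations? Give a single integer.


Step 0: length = 4
Step 1: length = 7
Step 2: length = 7
Step 3: length = 7
Step 4: length = 7
Step 5: length = 7

Answer: 7


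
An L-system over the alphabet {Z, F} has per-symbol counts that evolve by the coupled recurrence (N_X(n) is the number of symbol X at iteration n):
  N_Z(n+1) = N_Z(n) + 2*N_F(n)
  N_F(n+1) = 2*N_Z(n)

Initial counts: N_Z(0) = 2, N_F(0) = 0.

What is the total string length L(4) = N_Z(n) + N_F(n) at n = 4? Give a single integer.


Step 0: N_Z=2, N_F=0, L=2
Step 1: N_Z=2, N_F=4, L=6
Step 2: N_Z=10, N_F=4, L=14
Step 3: N_Z=18, N_F=20, L=38
Step 4: N_Z=58, N_F=36, L=94

Answer: 94


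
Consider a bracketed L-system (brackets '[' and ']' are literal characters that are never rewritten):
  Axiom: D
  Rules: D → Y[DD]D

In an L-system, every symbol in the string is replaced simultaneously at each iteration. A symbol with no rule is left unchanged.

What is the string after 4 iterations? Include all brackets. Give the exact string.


Answer: Y[Y[Y[Y[DD]DY[DD]D]Y[DD]DY[Y[DD]DY[DD]D]Y[DD]D]Y[Y[DD]DY[DD]D]Y[DD]DY[Y[Y[DD]DY[DD]D]Y[DD]DY[Y[DD]DY[DD]D]Y[DD]D]Y[Y[DD]DY[DD]D]Y[DD]D]Y[Y[Y[DD]DY[DD]D]Y[DD]DY[Y[DD]DY[DD]D]Y[DD]D]Y[Y[DD]DY[DD]D]Y[DD]D

Derivation:
Step 0: D
Step 1: Y[DD]D
Step 2: Y[Y[DD]DY[DD]D]Y[DD]D
Step 3: Y[Y[Y[DD]DY[DD]D]Y[DD]DY[Y[DD]DY[DD]D]Y[DD]D]Y[Y[DD]DY[DD]D]Y[DD]D
Step 4: Y[Y[Y[Y[DD]DY[DD]D]Y[DD]DY[Y[DD]DY[DD]D]Y[DD]D]Y[Y[DD]DY[DD]D]Y[DD]DY[Y[Y[DD]DY[DD]D]Y[DD]DY[Y[DD]DY[DD]D]Y[DD]D]Y[Y[DD]DY[DD]D]Y[DD]D]Y[Y[Y[DD]DY[DD]D]Y[DD]DY[Y[DD]DY[DD]D]Y[DD]D]Y[Y[DD]DY[DD]D]Y[DD]D


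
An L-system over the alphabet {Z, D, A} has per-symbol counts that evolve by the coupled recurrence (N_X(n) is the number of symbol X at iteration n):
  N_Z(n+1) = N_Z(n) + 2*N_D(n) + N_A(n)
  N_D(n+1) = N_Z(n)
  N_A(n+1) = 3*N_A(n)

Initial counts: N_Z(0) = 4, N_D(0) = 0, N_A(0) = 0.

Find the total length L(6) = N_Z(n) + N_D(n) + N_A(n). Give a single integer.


Answer: 256

Derivation:
Step 0: N_Z=4, N_D=0, N_A=0, L=4
Step 1: N_Z=4, N_D=4, N_A=0, L=8
Step 2: N_Z=12, N_D=4, N_A=0, L=16
Step 3: N_Z=20, N_D=12, N_A=0, L=32
Step 4: N_Z=44, N_D=20, N_A=0, L=64
Step 5: N_Z=84, N_D=44, N_A=0, L=128
Step 6: N_Z=172, N_D=84, N_A=0, L=256


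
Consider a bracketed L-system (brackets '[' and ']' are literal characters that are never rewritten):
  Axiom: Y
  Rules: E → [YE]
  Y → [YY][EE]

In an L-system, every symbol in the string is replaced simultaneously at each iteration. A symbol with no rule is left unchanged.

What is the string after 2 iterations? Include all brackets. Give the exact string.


Answer: [[YY][EE][YY][EE]][[YE][YE]]

Derivation:
Step 0: Y
Step 1: [YY][EE]
Step 2: [[YY][EE][YY][EE]][[YE][YE]]


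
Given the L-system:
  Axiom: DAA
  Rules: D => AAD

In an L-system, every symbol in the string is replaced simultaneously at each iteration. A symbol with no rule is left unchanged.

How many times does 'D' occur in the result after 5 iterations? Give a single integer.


Step 0: DAA  (1 'D')
Step 1: AADAA  (1 'D')
Step 2: AAAADAA  (1 'D')
Step 3: AAAAAADAA  (1 'D')
Step 4: AAAAAAAADAA  (1 'D')
Step 5: AAAAAAAAAADAA  (1 'D')

Answer: 1


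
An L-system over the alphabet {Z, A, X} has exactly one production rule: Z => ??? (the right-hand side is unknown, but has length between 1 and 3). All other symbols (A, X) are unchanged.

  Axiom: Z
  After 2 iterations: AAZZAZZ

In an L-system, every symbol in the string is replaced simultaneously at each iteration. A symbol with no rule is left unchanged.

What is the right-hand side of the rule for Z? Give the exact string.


Answer: AZZ

Derivation:
Trying Z => AZZ:
  Step 0: Z
  Step 1: AZZ
  Step 2: AAZZAZZ
Matches the given result.


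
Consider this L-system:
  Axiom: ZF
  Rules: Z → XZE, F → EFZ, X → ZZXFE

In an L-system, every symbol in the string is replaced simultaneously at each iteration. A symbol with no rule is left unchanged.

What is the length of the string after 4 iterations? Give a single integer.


Step 0: length = 2
Step 1: length = 6
Step 2: length = 16
Step 3: length = 42
Step 4: length = 110

Answer: 110


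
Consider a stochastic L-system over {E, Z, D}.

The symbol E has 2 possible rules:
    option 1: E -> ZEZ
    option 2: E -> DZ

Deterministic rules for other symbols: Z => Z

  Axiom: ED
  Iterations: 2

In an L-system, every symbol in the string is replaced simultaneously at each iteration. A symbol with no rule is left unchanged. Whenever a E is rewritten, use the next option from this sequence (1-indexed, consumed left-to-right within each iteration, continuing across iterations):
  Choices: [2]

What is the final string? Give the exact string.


Step 0: ED
Step 1: DZD  (used choices [2])
Step 2: DZD  (used choices [])

Answer: DZD


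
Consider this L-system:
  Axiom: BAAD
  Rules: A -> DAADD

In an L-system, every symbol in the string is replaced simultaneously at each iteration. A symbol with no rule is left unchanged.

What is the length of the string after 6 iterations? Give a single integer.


Answer: 508

Derivation:
Step 0: length = 4
Step 1: length = 12
Step 2: length = 28
Step 3: length = 60
Step 4: length = 124
Step 5: length = 252
Step 6: length = 508


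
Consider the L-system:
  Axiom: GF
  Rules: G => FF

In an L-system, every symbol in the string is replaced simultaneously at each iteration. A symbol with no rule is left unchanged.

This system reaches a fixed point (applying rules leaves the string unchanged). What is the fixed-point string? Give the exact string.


Step 0: GF
Step 1: FFF
Step 2: FFF  (unchanged — fixed point at step 1)

Answer: FFF


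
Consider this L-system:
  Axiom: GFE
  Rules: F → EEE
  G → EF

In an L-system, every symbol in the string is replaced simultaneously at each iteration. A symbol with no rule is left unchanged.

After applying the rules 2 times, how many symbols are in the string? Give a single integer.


Step 0: length = 3
Step 1: length = 6
Step 2: length = 8

Answer: 8


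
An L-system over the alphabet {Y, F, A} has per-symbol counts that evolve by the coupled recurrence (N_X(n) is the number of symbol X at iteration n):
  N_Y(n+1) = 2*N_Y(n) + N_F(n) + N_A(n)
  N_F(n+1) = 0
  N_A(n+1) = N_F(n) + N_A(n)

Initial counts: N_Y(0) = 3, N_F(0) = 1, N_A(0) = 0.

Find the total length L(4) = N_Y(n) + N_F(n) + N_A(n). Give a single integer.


Answer: 64

Derivation:
Step 0: N_Y=3, N_F=1, N_A=0, L=4
Step 1: N_Y=7, N_F=0, N_A=1, L=8
Step 2: N_Y=15, N_F=0, N_A=1, L=16
Step 3: N_Y=31, N_F=0, N_A=1, L=32
Step 4: N_Y=63, N_F=0, N_A=1, L=64


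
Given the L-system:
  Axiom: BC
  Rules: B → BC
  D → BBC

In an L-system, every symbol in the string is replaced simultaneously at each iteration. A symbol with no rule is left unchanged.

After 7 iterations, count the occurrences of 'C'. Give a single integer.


Step 0: BC  (1 'C')
Step 1: BCC  (2 'C')
Step 2: BCCC  (3 'C')
Step 3: BCCCC  (4 'C')
Step 4: BCCCCC  (5 'C')
Step 5: BCCCCCC  (6 'C')
Step 6: BCCCCCCC  (7 'C')
Step 7: BCCCCCCCC  (8 'C')

Answer: 8


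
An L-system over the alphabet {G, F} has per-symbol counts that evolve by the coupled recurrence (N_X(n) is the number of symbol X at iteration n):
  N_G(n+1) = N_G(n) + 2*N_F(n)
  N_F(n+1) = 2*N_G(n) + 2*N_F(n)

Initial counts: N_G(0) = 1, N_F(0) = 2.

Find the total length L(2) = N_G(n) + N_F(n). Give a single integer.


Answer: 39

Derivation:
Step 0: N_G=1, N_F=2, L=3
Step 1: N_G=5, N_F=6, L=11
Step 2: N_G=17, N_F=22, L=39


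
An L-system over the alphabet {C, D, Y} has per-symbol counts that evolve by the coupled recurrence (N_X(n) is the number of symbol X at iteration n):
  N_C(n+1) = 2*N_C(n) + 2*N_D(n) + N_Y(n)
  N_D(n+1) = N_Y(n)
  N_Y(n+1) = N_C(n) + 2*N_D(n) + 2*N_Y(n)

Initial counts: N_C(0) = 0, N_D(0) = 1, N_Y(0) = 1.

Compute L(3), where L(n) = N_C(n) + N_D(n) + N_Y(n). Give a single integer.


Step 0: N_C=0, N_D=1, N_Y=1, L=2
Step 1: N_C=3, N_D=1, N_Y=4, L=8
Step 2: N_C=12, N_D=4, N_Y=13, L=29
Step 3: N_C=45, N_D=13, N_Y=46, L=104

Answer: 104


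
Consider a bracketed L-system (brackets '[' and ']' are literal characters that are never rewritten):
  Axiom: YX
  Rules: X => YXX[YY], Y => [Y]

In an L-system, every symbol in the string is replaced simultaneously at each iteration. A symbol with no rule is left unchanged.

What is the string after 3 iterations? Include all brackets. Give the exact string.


Answer: [[[Y]]][[Y]][Y]YXX[YY]YXX[YY][[Y][Y]][Y]YXX[YY]YXX[YY][[Y][Y]][[[Y]][[Y]]]

Derivation:
Step 0: YX
Step 1: [Y]YXX[YY]
Step 2: [[Y]][Y]YXX[YY]YXX[YY][[Y][Y]]
Step 3: [[[Y]]][[Y]][Y]YXX[YY]YXX[YY][[Y][Y]][Y]YXX[YY]YXX[YY][[Y][Y]][[[Y]][[Y]]]


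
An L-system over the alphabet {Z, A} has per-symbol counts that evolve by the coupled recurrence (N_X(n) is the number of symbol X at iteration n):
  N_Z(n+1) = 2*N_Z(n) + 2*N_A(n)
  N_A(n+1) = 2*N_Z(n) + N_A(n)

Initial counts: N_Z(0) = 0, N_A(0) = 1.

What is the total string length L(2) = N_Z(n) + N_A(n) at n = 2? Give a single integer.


Answer: 11

Derivation:
Step 0: N_Z=0, N_A=1, L=1
Step 1: N_Z=2, N_A=1, L=3
Step 2: N_Z=6, N_A=5, L=11


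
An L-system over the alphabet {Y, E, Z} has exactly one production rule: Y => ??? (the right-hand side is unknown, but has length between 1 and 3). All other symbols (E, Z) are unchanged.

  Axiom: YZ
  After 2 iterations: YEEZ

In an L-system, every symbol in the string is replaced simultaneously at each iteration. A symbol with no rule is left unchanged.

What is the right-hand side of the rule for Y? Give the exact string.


Answer: YE

Derivation:
Trying Y => YE:
  Step 0: YZ
  Step 1: YEZ
  Step 2: YEEZ
Matches the given result.


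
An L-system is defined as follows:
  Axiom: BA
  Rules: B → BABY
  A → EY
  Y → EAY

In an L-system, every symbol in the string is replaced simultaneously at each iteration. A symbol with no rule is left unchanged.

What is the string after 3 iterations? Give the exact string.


Answer: BABYEYBABYEAYEEAYBABYEYBABYEAYEEYEAYEEEYEAY

Derivation:
Step 0: BA
Step 1: BABYEY
Step 2: BABYEYBABYEAYEEAY
Step 3: BABYEYBABYEAYEEAYBABYEYBABYEAYEEYEAYEEEYEAY


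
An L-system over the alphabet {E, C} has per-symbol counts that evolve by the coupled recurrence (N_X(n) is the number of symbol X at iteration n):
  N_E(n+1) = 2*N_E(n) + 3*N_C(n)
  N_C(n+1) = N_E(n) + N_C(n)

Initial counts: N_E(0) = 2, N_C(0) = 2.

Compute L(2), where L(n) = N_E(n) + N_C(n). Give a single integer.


Answer: 46

Derivation:
Step 0: N_E=2, N_C=2, L=4
Step 1: N_E=10, N_C=4, L=14
Step 2: N_E=32, N_C=14, L=46


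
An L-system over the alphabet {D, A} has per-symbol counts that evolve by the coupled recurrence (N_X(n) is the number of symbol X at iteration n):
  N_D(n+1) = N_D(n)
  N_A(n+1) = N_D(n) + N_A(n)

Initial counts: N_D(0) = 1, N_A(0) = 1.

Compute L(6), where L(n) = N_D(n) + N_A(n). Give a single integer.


Step 0: N_D=1, N_A=1, L=2
Step 1: N_D=1, N_A=2, L=3
Step 2: N_D=1, N_A=3, L=4
Step 3: N_D=1, N_A=4, L=5
Step 4: N_D=1, N_A=5, L=6
Step 5: N_D=1, N_A=6, L=7
Step 6: N_D=1, N_A=7, L=8

Answer: 8


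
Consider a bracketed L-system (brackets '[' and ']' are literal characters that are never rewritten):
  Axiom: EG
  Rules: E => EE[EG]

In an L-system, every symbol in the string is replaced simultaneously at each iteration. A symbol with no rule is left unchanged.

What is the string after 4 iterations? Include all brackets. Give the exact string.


Step 0: EG
Step 1: EE[EG]G
Step 2: EE[EG]EE[EG][EE[EG]G]G
Step 3: EE[EG]EE[EG][EE[EG]G]EE[EG]EE[EG][EE[EG]G][EE[EG]EE[EG][EE[EG]G]G]G
Step 4: EE[EG]EE[EG][EE[EG]G]EE[EG]EE[EG][EE[EG]G][EE[EG]EE[EG][EE[EG]G]G]EE[EG]EE[EG][EE[EG]G]EE[EG]EE[EG][EE[EG]G][EE[EG]EE[EG][EE[EG]G]G][EE[EG]EE[EG][EE[EG]G]EE[EG]EE[EG][EE[EG]G][EE[EG]EE[EG][EE[EG]G]G]G]G

Answer: EE[EG]EE[EG][EE[EG]G]EE[EG]EE[EG][EE[EG]G][EE[EG]EE[EG][EE[EG]G]G]EE[EG]EE[EG][EE[EG]G]EE[EG]EE[EG][EE[EG]G][EE[EG]EE[EG][EE[EG]G]G][EE[EG]EE[EG][EE[EG]G]EE[EG]EE[EG][EE[EG]G][EE[EG]EE[EG][EE[EG]G]G]G]G


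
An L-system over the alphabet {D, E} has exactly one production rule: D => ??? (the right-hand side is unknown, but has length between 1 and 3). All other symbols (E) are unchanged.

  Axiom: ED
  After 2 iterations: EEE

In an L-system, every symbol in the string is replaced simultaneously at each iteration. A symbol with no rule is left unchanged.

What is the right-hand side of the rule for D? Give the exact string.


Trying D => EE:
  Step 0: ED
  Step 1: EEE
  Step 2: EEE
Matches the given result.

Answer: EE


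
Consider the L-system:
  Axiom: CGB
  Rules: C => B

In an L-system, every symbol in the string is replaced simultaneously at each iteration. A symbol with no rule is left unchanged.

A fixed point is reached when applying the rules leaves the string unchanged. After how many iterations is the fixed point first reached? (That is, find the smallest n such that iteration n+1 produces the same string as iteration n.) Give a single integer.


Step 0: CGB
Step 1: BGB
Step 2: BGB  (unchanged — fixed point at step 1)

Answer: 1


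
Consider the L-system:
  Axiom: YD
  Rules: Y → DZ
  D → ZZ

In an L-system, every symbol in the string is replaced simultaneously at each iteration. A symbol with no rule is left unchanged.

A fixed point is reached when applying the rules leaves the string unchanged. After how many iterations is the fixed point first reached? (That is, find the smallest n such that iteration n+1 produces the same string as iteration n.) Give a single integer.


Answer: 2

Derivation:
Step 0: YD
Step 1: DZZZ
Step 2: ZZZZZ
Step 3: ZZZZZ  (unchanged — fixed point at step 2)


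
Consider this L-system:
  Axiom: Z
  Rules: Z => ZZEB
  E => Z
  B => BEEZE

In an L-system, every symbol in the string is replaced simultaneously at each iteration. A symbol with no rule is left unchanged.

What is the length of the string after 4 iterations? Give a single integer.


Answer: 140

Derivation:
Step 0: length = 1
Step 1: length = 4
Step 2: length = 14
Step 3: length = 44
Step 4: length = 140


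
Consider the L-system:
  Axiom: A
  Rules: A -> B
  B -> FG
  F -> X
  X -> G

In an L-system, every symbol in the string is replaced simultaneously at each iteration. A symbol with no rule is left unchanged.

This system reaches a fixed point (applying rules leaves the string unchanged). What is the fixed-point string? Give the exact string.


Answer: GG

Derivation:
Step 0: A
Step 1: B
Step 2: FG
Step 3: XG
Step 4: GG
Step 5: GG  (unchanged — fixed point at step 4)


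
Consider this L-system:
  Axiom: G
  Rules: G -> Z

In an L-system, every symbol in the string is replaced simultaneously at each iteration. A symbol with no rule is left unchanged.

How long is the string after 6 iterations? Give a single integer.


Answer: 1

Derivation:
Step 0: length = 1
Step 1: length = 1
Step 2: length = 1
Step 3: length = 1
Step 4: length = 1
Step 5: length = 1
Step 6: length = 1


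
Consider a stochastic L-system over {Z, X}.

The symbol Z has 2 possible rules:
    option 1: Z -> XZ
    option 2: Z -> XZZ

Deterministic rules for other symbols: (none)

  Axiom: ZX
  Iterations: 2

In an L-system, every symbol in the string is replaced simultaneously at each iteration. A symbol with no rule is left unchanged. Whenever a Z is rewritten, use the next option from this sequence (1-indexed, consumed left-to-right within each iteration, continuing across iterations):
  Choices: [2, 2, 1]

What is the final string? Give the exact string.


Answer: XXZZXZX

Derivation:
Step 0: ZX
Step 1: XZZX  (used choices [2])
Step 2: XXZZXZX  (used choices [2, 1])


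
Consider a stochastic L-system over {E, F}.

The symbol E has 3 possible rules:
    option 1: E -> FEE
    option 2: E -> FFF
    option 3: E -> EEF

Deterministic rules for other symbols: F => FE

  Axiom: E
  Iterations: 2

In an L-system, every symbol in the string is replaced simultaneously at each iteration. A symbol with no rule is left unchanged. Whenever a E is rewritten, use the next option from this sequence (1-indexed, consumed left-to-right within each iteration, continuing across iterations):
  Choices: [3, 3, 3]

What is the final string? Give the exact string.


Answer: EEFEEFFE

Derivation:
Step 0: E
Step 1: EEF  (used choices [3])
Step 2: EEFEEFFE  (used choices [3, 3])


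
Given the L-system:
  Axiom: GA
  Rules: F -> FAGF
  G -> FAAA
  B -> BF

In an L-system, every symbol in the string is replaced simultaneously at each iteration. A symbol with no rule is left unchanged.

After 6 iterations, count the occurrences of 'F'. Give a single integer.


Step 0: GA  (0 'F')
Step 1: FAAAA  (1 'F')
Step 2: FAGFAAAA  (2 'F')
Step 3: FAGFAFAAAFAGFAAAA  (5 'F')
Step 4: FAGFAFAAAFAGFAFAGFAAAFAGFAFAAAFAGFAAAA  (12 'F')
Step 5: FAGFAFAAAFAGFAFAGFAAAFAGFAFAAAFAGFAFAGFAFAAAFAGFAAAFAGFAFAAAFAGFAFAGFAAAFAGFAFAAAFAGFAAAA  (29 'F')
Step 6: FAGFAFAAAFAGFAFAGFAAAFAGFAFAAAFAGFAFAGFAFAAAFAGFAAAFAGFAFAAAFAGFAFAGFAAAFAGFAFAAAFAGFAFAGFAFAAAFAGFAFAGFAAAFAGFAFAAAFAGFAAAFAGFAFAAAFAGFAFAGFAAAFAGFAFAAAFAGFAFAGFAFAAAFAGFAAAFAGFAFAAAFAGFAFAGFAAAFAGFAFAAAFAGFAAAA  (70 'F')

Answer: 70


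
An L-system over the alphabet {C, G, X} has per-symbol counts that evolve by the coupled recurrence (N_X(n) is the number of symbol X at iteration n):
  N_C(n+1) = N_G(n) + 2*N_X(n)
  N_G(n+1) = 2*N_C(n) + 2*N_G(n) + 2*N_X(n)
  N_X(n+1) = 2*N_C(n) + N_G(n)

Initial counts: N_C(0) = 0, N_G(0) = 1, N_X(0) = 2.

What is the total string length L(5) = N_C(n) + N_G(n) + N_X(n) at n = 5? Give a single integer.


Step 0: N_C=0, N_G=1, N_X=2, L=3
Step 1: N_C=5, N_G=6, N_X=1, L=12
Step 2: N_C=8, N_G=24, N_X=16, L=48
Step 3: N_C=56, N_G=96, N_X=40, L=192
Step 4: N_C=176, N_G=384, N_X=208, L=768
Step 5: N_C=800, N_G=1536, N_X=736, L=3072

Answer: 3072


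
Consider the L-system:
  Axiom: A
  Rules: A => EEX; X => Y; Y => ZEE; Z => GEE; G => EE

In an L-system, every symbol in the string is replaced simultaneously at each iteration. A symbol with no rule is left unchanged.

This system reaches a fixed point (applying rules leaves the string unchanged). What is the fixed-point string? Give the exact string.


Step 0: A
Step 1: EEX
Step 2: EEY
Step 3: EEZEE
Step 4: EEGEEEE
Step 5: EEEEEEEE
Step 6: EEEEEEEE  (unchanged — fixed point at step 5)

Answer: EEEEEEEE


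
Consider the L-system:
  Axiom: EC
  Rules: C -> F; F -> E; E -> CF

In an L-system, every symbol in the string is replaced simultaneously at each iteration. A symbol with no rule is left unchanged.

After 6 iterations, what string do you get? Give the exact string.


Answer: ECFCFFECFFE

Derivation:
Step 0: EC
Step 1: CFF
Step 2: FEE
Step 3: ECFCF
Step 4: CFFEFE
Step 5: FEECFECF
Step 6: ECFCFFECFFE


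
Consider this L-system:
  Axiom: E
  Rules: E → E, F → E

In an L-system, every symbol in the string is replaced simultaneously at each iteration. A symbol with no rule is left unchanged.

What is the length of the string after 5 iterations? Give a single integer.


Answer: 1

Derivation:
Step 0: length = 1
Step 1: length = 1
Step 2: length = 1
Step 3: length = 1
Step 4: length = 1
Step 5: length = 1
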